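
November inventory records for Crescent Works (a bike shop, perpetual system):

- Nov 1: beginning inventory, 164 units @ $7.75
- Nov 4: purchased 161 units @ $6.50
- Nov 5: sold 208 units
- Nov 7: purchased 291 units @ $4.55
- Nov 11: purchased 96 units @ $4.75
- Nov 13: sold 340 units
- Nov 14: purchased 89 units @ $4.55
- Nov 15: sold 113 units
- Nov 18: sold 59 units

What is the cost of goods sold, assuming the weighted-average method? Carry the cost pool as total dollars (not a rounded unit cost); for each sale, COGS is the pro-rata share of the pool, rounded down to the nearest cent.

After Nov 1: 164 on hand, pool $1,271.00 (≈ $7.7500 each)
After Nov 4: 325 on hand, pool $2,317.50 (≈ $7.1308 each)
Nov 5, sell 208: 208/325 × $2,317.50 → $1,483.20
After Nov 7: 408 on hand, pool $2,158.35 (≈ $5.2901 each)
After Nov 11: 504 on hand, pool $2,614.35 (≈ $5.1872 each)
Nov 13, sell 340: 340/504 × $2,614.35 → $1,763.64
After Nov 14: 253 on hand, pool $1,255.66 (≈ $4.9631 each)
Nov 15, sell 113: 113/253 × $1,255.66 → $560.82
Nov 18, sell 59: 59/140 × $694.84 → $292.82
Total COGS = $1,483.20 + $1,763.64 + $560.82 + $292.82 = $4,100.48
Ending inventory (cost pool remaining) = $402.02

COGS = $4,100.48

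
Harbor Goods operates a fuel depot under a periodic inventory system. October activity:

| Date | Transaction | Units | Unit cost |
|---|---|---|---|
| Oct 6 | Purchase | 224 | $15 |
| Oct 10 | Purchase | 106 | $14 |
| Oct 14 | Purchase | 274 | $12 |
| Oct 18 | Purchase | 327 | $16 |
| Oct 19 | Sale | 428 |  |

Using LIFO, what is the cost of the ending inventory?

Oct 19, 428 sold [LIFO — newest first]: 327 @ $16 + 101 @ $12 = $6,444
Ending inventory: 224 @ $15 + 106 @ $14 + 173 @ $12 = $6,920

Ending inventory = $6,920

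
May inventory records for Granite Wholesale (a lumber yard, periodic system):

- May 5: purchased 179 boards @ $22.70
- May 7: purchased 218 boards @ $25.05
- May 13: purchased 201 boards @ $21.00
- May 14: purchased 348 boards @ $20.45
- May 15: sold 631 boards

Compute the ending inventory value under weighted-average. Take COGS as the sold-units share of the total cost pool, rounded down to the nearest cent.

Ending inventory = $6,946.59

May 15, sell 631: 631/946 × $20,861.80 → $13,915.21
Ending inventory (cost pool remaining) = $6,946.59
Check: goods available $20,861.80 = COGS $13,915.21 + ending $6,946.59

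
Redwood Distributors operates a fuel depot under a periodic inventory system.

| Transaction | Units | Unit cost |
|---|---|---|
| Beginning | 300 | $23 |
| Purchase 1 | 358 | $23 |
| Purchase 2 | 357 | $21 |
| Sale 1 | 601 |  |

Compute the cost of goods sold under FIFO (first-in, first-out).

Sale 1 (601) [FIFO — oldest first]: 300 @ $23 + 301 @ $23 = $13,823
Ending inventory: 57 @ $23 + 357 @ $21 = $8,808
Check: goods available $22,631 = COGS $13,823 + ending $8,808

COGS = $13,823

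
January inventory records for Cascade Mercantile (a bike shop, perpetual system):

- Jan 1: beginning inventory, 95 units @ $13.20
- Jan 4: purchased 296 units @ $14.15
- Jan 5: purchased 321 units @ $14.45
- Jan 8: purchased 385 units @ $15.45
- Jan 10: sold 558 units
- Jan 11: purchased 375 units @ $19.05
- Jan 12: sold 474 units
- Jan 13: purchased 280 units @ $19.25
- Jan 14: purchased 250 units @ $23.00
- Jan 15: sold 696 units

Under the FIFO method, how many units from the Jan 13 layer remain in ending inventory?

Jan 10, 558 sold [FIFO — oldest first]: 95 @ $13.20 + 296 @ $14.15 + 167 @ $14.45 = $7,855.55
Jan 12, 474 sold [FIFO — oldest first]: 154 @ $14.45 + 320 @ $15.45 = $7,169.30
Jan 15, 696 sold [FIFO — oldest first]: 65 @ $15.45 + 375 @ $19.05 + 256 @ $19.25 = $13,076.00
Total COGS = $7,855.55 + $7,169.30 + $13,076.00 = $28,100.85
Ending inventory: 24 @ $19.25 + 250 @ $23.00 = $6,212.00
Check: goods available $34,312.85 = COGS $28,100.85 + ending $6,212.00

24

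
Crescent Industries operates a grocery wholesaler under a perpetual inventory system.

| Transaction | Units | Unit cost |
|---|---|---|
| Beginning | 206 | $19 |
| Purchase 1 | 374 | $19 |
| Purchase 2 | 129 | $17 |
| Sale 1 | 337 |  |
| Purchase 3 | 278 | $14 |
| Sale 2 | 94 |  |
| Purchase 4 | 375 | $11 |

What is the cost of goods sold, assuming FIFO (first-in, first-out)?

COGS = $8,189

Sale 1 (337) [FIFO — oldest first]: 206 @ $19 + 131 @ $19 = $6,403
Sale 2 (94) [FIFO — oldest first]: 94 @ $19 = $1,786
Total COGS = $6,403 + $1,786 = $8,189
Ending inventory: 149 @ $19 + 129 @ $17 + 278 @ $14 + 375 @ $11 = $13,041
Check: goods available $21,230 = COGS $8,189 + ending $13,041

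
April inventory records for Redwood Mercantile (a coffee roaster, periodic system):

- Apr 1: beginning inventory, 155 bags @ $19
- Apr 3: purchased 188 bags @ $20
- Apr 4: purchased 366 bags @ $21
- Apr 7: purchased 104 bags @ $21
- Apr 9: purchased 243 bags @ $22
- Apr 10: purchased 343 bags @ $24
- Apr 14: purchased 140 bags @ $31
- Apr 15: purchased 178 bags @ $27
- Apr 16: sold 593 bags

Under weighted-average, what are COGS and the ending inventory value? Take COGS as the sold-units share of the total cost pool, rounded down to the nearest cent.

Apr 16, sell 593: 593/1717 × $39,299.00 → $13,572.68
Ending inventory (cost pool remaining) = $25,726.32
Check: goods available $39,299.00 = COGS $13,572.68 + ending $25,726.32

COGS = $13,572.68; ending inventory = $25,726.32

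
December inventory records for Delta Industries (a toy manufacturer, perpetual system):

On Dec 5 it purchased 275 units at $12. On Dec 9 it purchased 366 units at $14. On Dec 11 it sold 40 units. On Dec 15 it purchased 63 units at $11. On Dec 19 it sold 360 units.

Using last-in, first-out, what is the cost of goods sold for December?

Dec 11, 40 sold [LIFO — newest first]: 40 @ $14 = $560
Dec 19, 360 sold [LIFO — newest first]: 63 @ $11 + 297 @ $14 = $4,851
Total COGS = $560 + $4,851 = $5,411
Ending inventory: 275 @ $12 + 29 @ $14 = $3,706

COGS = $5,411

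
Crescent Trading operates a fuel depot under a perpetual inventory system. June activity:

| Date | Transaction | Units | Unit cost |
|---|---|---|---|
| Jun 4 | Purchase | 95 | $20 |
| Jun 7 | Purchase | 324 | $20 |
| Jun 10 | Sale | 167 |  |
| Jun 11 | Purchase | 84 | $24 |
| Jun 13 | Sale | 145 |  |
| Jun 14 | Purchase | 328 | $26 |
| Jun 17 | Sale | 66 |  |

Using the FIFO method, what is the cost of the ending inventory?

Ending inventory = $11,364

Jun 10, 167 sold [FIFO — oldest first]: 95 @ $20 + 72 @ $20 = $3,340
Jun 13, 145 sold [FIFO — oldest first]: 145 @ $20 = $2,900
Jun 17, 66 sold [FIFO — oldest first]: 66 @ $20 = $1,320
Total COGS = $3,340 + $2,900 + $1,320 = $7,560
Ending inventory: 41 @ $20 + 84 @ $24 + 328 @ $26 = $11,364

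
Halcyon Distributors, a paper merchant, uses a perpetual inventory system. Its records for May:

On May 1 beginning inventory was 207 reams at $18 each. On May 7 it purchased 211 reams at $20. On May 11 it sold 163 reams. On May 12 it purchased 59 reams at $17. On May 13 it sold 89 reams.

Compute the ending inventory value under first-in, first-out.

May 11, 163 sold [FIFO — oldest first]: 163 @ $18 = $2,934
May 13, 89 sold [FIFO — oldest first]: 44 @ $18 + 45 @ $20 = $1,692
Total COGS = $2,934 + $1,692 = $4,626
Ending inventory: 166 @ $20 + 59 @ $17 = $4,323

Ending inventory = $4,323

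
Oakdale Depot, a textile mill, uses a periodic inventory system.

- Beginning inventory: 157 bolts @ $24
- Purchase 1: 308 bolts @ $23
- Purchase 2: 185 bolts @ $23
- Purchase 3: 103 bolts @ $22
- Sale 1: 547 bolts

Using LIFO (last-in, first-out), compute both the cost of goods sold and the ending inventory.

COGS = $12,478; ending inventory = $4,895

Sale 1 (547) [LIFO — newest first]: 103 @ $22 + 185 @ $23 + 259 @ $23 = $12,478
Ending inventory: 157 @ $24 + 49 @ $23 = $4,895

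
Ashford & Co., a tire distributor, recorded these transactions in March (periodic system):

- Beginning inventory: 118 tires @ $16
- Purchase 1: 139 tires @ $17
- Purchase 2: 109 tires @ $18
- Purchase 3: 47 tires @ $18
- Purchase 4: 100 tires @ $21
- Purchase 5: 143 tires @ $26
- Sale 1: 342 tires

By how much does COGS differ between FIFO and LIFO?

$1,819

FIFO COGS: 118 @ $16 + 139 @ $17 + 85 @ $18 = $5,781
LIFO COGS: 143 @ $26 + 100 @ $21 + 47 @ $18 + 52 @ $18 = $7,600
Difference = |$5,781 − $7,600| = $1,819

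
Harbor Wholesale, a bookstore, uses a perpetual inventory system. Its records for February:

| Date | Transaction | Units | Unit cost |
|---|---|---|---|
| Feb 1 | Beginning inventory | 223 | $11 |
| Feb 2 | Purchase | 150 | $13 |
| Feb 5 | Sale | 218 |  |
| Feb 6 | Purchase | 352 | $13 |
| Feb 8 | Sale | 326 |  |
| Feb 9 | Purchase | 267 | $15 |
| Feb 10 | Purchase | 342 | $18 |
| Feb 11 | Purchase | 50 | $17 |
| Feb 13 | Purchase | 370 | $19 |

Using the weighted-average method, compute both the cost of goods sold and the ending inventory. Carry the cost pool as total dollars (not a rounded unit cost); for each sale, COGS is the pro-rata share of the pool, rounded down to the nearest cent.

COGS = $6,692.16; ending inventory = $20,327.84

After Feb 1: 223 on hand, pool $2,453.00 (≈ $11.0000 each)
After Feb 2: 373 on hand, pool $4,403.00 (≈ $11.8043 each)
Feb 5, sell 218: 218/373 × $4,403.00 → $2,573.33
After Feb 6: 507 on hand, pool $6,405.67 (≈ $12.6345 each)
Feb 8, sell 326: 326/507 × $6,405.67 → $4,118.83
After Feb 9: 448 on hand, pool $6,291.84 (≈ $14.0443 each)
After Feb 10: 790 on hand, pool $12,447.84 (≈ $15.7568 each)
After Feb 11: 840 on hand, pool $13,297.84 (≈ $15.8308 each)
After Feb 13: 1210 on hand, pool $20,327.84 (≈ $16.7999 each)
Total COGS = $2,573.33 + $4,118.83 = $6,692.16
Ending inventory (cost pool remaining) = $20,327.84
Check: goods available $27,020.00 = COGS $6,692.16 + ending $20,327.84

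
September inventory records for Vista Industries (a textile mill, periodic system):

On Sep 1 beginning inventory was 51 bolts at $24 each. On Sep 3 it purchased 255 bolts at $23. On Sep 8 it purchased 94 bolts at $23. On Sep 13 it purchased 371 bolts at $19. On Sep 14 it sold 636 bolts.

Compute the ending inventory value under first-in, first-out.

Ending inventory = $2,565

Sep 14, 636 sold [FIFO — oldest first]: 51 @ $24 + 255 @ $23 + 94 @ $23 + 236 @ $19 = $13,735
Ending inventory: 135 @ $19 = $2,565
Check: goods available $16,300 = COGS $13,735 + ending $2,565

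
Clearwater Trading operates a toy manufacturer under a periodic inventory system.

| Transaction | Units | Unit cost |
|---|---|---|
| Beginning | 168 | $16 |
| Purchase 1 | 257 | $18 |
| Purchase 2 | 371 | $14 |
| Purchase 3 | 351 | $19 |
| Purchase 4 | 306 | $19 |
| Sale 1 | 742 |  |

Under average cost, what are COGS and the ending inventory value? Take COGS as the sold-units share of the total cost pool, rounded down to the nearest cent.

COGS = $12,762.09; ending inventory = $12,228.91

Sale 1, sell 742: 742/1453 × $24,991.00 → $12,762.09
Ending inventory (cost pool remaining) = $12,228.91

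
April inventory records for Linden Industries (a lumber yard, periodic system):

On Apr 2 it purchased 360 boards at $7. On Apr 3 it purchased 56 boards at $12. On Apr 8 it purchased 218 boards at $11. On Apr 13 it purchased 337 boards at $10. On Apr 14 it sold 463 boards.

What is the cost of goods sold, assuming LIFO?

COGS = $4,756

Apr 14, 463 sold [LIFO — newest first]: 337 @ $10 + 126 @ $11 = $4,756
Ending inventory: 360 @ $7 + 56 @ $12 + 92 @ $11 = $4,204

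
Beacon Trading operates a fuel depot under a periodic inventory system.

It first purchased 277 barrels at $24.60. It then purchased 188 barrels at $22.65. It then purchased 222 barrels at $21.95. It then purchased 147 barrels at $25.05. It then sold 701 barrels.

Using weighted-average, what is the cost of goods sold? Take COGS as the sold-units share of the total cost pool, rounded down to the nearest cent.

COGS = $16,497.58

Sale 1, sell 701: 701/834 × $19,627.65 → $16,497.58
Ending inventory (cost pool remaining) = $3,130.07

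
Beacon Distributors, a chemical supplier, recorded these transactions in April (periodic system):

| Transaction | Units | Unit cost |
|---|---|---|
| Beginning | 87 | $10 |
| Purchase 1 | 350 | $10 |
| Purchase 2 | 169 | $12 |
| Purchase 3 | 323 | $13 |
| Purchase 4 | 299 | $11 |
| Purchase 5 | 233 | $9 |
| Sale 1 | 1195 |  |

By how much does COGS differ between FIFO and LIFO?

FIFO COGS: 87 @ $10 + 350 @ $10 + 169 @ $12 + 323 @ $13 + 266 @ $11 = $13,523
LIFO COGS: 233 @ $9 + 299 @ $11 + 323 @ $13 + 169 @ $12 + 171 @ $10 = $13,323
Difference = |$13,523 − $13,323| = $200

$200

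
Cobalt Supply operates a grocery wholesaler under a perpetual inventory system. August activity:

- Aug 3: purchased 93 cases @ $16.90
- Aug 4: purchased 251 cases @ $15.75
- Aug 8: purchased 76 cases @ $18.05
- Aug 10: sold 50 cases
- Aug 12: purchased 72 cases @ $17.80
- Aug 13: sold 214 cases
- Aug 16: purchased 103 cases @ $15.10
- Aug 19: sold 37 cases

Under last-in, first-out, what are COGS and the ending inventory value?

COGS = $5,039.10; ending inventory = $4,694.55

Aug 10, 50 sold [LIFO — newest first]: 50 @ $18.05 = $902.50
Aug 13, 214 sold [LIFO — newest first]: 72 @ $17.80 + 26 @ $18.05 + 116 @ $15.75 = $3,577.90
Aug 19, 37 sold [LIFO — newest first]: 37 @ $15.10 = $558.70
Total COGS = $902.50 + $3,577.90 + $558.70 = $5,039.10
Ending inventory: 93 @ $16.90 + 135 @ $15.75 + 66 @ $15.10 = $4,694.55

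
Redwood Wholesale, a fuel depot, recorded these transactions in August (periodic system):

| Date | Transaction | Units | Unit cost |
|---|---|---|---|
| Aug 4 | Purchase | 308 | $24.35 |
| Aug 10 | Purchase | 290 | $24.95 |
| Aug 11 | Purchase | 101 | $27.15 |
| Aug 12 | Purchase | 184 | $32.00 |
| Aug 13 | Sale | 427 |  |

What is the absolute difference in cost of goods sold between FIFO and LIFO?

FIFO COGS: 308 @ $24.35 + 119 @ $24.95 = $10,468.85
LIFO COGS: 184 @ $32.00 + 101 @ $27.15 + 142 @ $24.95 = $12,173.05
Difference = |$10,468.85 − $12,173.05| = $1,704.20

$1,704.20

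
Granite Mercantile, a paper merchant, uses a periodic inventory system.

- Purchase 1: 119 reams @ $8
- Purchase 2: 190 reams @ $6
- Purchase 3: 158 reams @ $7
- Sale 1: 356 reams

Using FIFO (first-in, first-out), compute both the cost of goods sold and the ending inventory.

Sale 1 (356) [FIFO — oldest first]: 119 @ $8 + 190 @ $6 + 47 @ $7 = $2,421
Ending inventory: 111 @ $7 = $777
Check: goods available $3,198 = COGS $2,421 + ending $777

COGS = $2,421; ending inventory = $777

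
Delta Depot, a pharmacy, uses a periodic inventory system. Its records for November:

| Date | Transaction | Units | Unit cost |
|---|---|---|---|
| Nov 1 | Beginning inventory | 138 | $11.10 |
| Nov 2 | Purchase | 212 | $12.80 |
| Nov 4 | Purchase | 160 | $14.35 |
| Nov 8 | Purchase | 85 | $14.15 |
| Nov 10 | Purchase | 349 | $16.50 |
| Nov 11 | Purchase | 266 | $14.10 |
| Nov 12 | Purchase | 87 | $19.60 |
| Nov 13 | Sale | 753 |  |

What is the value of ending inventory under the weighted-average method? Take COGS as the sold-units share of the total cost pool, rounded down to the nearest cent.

Ending inventory = $7,951.74

Nov 13, sell 753: 753/1297 × $18,958.45 → $11,006.71
Ending inventory (cost pool remaining) = $7,951.74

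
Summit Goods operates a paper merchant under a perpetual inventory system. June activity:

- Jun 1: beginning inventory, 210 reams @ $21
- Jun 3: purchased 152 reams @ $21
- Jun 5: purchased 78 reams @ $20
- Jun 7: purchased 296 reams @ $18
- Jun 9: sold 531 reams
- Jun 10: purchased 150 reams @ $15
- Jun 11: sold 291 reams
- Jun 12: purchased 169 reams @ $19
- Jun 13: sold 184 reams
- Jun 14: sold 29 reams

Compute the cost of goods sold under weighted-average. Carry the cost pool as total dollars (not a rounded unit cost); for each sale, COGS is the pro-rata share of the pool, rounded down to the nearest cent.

COGS = $19,578.10

After Jun 1: 210 on hand, pool $4,410.00 (≈ $21.0000 each)
After Jun 3: 362 on hand, pool $7,602.00 (≈ $21.0000 each)
After Jun 5: 440 on hand, pool $9,162.00 (≈ $20.8227 each)
After Jun 7: 736 on hand, pool $14,490.00 (≈ $19.6875 each)
Jun 9, sell 531: 531/736 × $14,490.00 → $10,454.06
After Jun 10: 355 on hand, pool $6,285.94 (≈ $17.7069 each)
Jun 11, sell 291: 291/355 × $6,285.94 → $5,152.70
After Jun 12: 233 on hand, pool $4,344.24 (≈ $18.6448 each)
Jun 13, sell 184: 184/233 × $4,344.24 → $3,430.64
Jun 14, sell 29: 29/49 × $913.60 → $540.70
Total COGS = $10,454.06 + $5,152.70 + $3,430.64 + $540.70 = $19,578.10
Ending inventory (cost pool remaining) = $372.90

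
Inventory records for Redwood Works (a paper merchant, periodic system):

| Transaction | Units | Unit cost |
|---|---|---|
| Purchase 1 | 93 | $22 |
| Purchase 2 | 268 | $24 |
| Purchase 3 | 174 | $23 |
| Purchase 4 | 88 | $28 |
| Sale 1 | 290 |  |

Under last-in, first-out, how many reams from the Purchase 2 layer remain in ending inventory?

Sale 1 (290) [LIFO — newest first]: 88 @ $28 + 174 @ $23 + 28 @ $24 = $7,138
Ending inventory: 93 @ $22 + 240 @ $24 = $7,806
Check: goods available $14,944 = COGS $7,138 + ending $7,806

240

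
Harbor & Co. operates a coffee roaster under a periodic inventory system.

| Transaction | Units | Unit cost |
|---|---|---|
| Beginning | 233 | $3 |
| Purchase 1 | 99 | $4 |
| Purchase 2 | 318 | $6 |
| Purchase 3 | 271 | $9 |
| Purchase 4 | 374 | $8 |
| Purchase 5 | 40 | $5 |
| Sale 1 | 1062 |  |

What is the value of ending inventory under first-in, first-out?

Ending inventory = $2,064

Sale 1 (1062) [FIFO — oldest first]: 233 @ $3 + 99 @ $4 + 318 @ $6 + 271 @ $9 + 141 @ $8 = $6,570
Ending inventory: 233 @ $8 + 40 @ $5 = $2,064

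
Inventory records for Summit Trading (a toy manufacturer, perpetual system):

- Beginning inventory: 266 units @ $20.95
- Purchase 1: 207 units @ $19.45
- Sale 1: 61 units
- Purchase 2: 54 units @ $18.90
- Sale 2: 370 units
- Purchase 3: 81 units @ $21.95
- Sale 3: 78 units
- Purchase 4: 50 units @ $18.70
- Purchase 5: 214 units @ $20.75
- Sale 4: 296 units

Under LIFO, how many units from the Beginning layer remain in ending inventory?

Sale 1 (61) [LIFO — newest first]: 61 @ $19.45 = $1,186.45
Sale 2 (370) [LIFO — newest first]: 54 @ $18.90 + 146 @ $19.45 + 170 @ $20.95 = $7,421.80
Sale 3 (78) [LIFO — newest first]: 78 @ $21.95 = $1,712.10
Sale 4 (296) [LIFO — newest first]: 214 @ $20.75 + 50 @ $18.70 + 3 @ $21.95 + 29 @ $20.95 = $6,048.90
Total COGS = $1,186.45 + $7,421.80 + $1,712.10 + $6,048.90 = $16,369.25
Ending inventory: 67 @ $20.95 = $1,403.65

67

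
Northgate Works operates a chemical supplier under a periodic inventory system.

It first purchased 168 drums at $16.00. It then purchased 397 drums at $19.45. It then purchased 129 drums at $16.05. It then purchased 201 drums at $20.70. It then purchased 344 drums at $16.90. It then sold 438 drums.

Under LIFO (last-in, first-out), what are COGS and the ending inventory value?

COGS = $7,759.40; ending inventory = $14,695.00

Sale 1 (438) [LIFO — newest first]: 344 @ $16.90 + 94 @ $20.70 = $7,759.40
Ending inventory: 168 @ $16.00 + 397 @ $19.45 + 129 @ $16.05 + 107 @ $20.70 = $14,695.00
Check: goods available $22,454.40 = COGS $7,759.40 + ending $14,695.00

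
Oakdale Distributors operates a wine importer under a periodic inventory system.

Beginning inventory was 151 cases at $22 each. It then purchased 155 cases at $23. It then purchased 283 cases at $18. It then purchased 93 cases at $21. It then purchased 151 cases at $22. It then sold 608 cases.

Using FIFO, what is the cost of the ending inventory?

Sale 1 (608) [FIFO — oldest first]: 151 @ $22 + 155 @ $23 + 283 @ $18 + 19 @ $21 = $12,380
Ending inventory: 74 @ $21 + 151 @ $22 = $4,876
Check: goods available $17,256 = COGS $12,380 + ending $4,876

Ending inventory = $4,876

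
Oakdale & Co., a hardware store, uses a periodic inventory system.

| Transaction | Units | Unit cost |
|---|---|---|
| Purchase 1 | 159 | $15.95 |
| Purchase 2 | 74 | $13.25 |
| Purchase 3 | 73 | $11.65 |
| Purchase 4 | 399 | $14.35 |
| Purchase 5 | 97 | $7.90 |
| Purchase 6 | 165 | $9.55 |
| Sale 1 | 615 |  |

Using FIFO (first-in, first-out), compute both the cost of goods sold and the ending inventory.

Sale 1 (615) [FIFO — oldest first]: 159 @ $15.95 + 74 @ $13.25 + 73 @ $11.65 + 309 @ $14.35 = $8,801.15
Ending inventory: 90 @ $14.35 + 97 @ $7.90 + 165 @ $9.55 = $3,633.55

COGS = $8,801.15; ending inventory = $3,633.55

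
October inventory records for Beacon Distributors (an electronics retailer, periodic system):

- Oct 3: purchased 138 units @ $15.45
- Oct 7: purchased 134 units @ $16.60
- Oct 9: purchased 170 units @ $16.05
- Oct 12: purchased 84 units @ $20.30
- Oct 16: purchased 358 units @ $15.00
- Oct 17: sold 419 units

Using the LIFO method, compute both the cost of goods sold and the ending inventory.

COGS = $6,608.30; ending inventory = $7,551.90

Oct 17, 419 sold [LIFO — newest first]: 358 @ $15.00 + 61 @ $20.30 = $6,608.30
Ending inventory: 138 @ $15.45 + 134 @ $16.60 + 170 @ $16.05 + 23 @ $20.30 = $7,551.90
Check: goods available $14,160.20 = COGS $6,608.30 + ending $7,551.90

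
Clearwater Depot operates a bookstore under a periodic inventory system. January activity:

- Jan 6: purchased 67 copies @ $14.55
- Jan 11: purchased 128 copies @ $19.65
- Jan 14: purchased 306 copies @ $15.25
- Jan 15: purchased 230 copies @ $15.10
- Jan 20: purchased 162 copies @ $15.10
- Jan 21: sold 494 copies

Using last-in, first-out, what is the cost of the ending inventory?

Ending inventory = $6,601.05

Jan 21, 494 sold [LIFO — newest first]: 162 @ $15.10 + 230 @ $15.10 + 102 @ $15.25 = $7,474.70
Ending inventory: 67 @ $14.55 + 128 @ $19.65 + 204 @ $15.25 = $6,601.05
Check: goods available $14,075.75 = COGS $7,474.70 + ending $6,601.05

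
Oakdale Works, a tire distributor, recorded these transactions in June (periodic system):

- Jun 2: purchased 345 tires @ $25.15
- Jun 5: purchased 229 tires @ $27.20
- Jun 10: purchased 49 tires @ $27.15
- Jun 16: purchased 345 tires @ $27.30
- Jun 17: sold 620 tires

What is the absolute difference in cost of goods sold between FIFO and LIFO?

FIFO COGS: 345 @ $25.15 + 229 @ $27.20 + 46 @ $27.15 = $16,154.45
LIFO COGS: 345 @ $27.30 + 49 @ $27.15 + 226 @ $27.20 = $16,896.05
Difference = |$16,154.45 − $16,896.05| = $741.60

$741.60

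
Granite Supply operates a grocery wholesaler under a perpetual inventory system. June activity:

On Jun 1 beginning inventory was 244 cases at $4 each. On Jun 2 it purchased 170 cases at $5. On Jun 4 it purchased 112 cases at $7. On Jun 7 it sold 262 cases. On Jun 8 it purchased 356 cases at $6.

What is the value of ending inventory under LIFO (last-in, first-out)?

Jun 7, 262 sold [LIFO — newest first]: 112 @ $7 + 150 @ $5 = $1,534
Ending inventory: 244 @ $4 + 20 @ $5 + 356 @ $6 = $3,212
Check: goods available $4,746 = COGS $1,534 + ending $3,212

Ending inventory = $3,212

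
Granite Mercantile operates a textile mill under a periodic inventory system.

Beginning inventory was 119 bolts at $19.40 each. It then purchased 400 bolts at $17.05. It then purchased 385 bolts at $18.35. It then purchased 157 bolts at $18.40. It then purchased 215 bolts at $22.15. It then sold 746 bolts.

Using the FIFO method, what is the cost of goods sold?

COGS = $13,294.05

Sale 1 (746) [FIFO — oldest first]: 119 @ $19.40 + 400 @ $17.05 + 227 @ $18.35 = $13,294.05
Ending inventory: 158 @ $18.35 + 157 @ $18.40 + 215 @ $22.15 = $10,550.35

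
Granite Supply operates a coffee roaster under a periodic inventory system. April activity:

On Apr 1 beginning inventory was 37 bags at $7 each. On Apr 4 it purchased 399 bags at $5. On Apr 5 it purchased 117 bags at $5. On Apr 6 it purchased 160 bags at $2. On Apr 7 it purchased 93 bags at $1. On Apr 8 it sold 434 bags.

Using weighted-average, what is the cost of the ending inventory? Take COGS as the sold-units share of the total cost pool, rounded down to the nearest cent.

Ending inventory = $1,500.93

Apr 8, sell 434: 434/806 × $3,252.00 → $1,751.07
Ending inventory (cost pool remaining) = $1,500.93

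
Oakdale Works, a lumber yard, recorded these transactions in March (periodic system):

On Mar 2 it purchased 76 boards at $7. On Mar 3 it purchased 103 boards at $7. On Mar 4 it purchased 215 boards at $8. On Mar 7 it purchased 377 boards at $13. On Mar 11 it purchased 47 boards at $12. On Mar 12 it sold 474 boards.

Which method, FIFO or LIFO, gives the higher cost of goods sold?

FIFO COGS: 76 @ $7 + 103 @ $7 + 215 @ $8 + 80 @ $13 = $4,013
LIFO COGS: 47 @ $12 + 377 @ $13 + 50 @ $8 = $5,865

LIFO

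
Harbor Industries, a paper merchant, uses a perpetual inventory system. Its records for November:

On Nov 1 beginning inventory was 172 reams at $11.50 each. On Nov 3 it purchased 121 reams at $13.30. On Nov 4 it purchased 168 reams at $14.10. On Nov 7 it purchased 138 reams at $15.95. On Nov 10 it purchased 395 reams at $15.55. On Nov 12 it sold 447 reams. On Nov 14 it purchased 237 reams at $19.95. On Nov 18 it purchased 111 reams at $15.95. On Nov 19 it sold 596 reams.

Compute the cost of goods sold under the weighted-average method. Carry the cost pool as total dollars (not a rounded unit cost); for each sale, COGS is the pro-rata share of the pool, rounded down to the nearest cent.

After Nov 1: 172 on hand, pool $1,978.00 (≈ $11.5000 each)
After Nov 3: 293 on hand, pool $3,587.30 (≈ $12.2433 each)
After Nov 4: 461 on hand, pool $5,956.10 (≈ $12.9200 each)
After Nov 7: 599 on hand, pool $8,157.20 (≈ $13.6180 each)
After Nov 10: 994 on hand, pool $14,299.45 (≈ $14.3858 each)
Nov 12, sell 447: 447/994 × $14,299.45 → $6,430.43
After Nov 14: 784 on hand, pool $12,597.17 (≈ $16.0678 each)
After Nov 18: 895 on hand, pool $14,367.62 (≈ $16.0532 each)
Nov 19, sell 596: 596/895 × $14,367.62 → $9,567.71
Total COGS = $6,430.43 + $9,567.71 = $15,998.14
Ending inventory (cost pool remaining) = $4,799.91

COGS = $15,998.14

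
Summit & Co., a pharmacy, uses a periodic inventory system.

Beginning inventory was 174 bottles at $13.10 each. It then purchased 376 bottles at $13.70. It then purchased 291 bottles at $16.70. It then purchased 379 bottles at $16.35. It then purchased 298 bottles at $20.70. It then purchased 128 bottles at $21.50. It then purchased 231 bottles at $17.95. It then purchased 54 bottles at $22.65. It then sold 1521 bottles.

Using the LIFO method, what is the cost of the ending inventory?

Sale 1 (1521) [LIFO — newest first]: 54 @ $22.65 + 231 @ $17.95 + 128 @ $21.50 + 298 @ $20.70 + 379 @ $16.35 + 291 @ $16.70 + 140 @ $13.70 = $27,264.50
Ending inventory: 174 @ $13.10 + 236 @ $13.70 = $5,512.60

Ending inventory = $5,512.60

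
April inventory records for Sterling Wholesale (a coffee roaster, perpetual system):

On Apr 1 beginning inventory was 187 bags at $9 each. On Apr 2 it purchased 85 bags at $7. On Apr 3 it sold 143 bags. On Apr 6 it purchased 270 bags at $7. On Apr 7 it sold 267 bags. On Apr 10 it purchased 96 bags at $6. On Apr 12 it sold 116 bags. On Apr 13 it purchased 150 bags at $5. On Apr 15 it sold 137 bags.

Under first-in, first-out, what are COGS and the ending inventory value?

Apr 3, 143 sold [FIFO — oldest first]: 143 @ $9 = $1,287
Apr 7, 267 sold [FIFO — oldest first]: 44 @ $9 + 85 @ $7 + 138 @ $7 = $1,957
Apr 12, 116 sold [FIFO — oldest first]: 116 @ $7 = $812
Apr 15, 137 sold [FIFO — oldest first]: 16 @ $7 + 96 @ $6 + 25 @ $5 = $813
Total COGS = $1,287 + $1,957 + $812 + $813 = $4,869
Ending inventory: 125 @ $5 = $625

COGS = $4,869; ending inventory = $625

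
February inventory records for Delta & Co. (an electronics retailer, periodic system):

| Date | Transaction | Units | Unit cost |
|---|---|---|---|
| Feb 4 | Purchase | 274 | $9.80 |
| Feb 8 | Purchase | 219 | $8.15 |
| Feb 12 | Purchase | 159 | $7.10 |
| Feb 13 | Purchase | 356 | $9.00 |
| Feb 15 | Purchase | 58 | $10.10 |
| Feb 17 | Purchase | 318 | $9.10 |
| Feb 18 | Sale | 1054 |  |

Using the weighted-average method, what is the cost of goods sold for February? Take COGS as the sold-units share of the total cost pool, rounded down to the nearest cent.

Feb 18, sell 1054: 1054/1384 × $12,282.55 → $9,353.90
Ending inventory (cost pool remaining) = $2,928.65
Check: goods available $12,282.55 = COGS $9,353.90 + ending $2,928.65

COGS = $9,353.90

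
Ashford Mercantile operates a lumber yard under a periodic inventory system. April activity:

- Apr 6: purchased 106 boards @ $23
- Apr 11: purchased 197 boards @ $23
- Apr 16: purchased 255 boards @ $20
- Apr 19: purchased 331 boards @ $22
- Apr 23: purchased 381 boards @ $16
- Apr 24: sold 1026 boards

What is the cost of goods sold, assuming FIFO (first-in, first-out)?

COGS = $21,543

Apr 24, 1026 sold [FIFO — oldest first]: 106 @ $23 + 197 @ $23 + 255 @ $20 + 331 @ $22 + 137 @ $16 = $21,543
Ending inventory: 244 @ $16 = $3,904
Check: goods available $25,447 = COGS $21,543 + ending $3,904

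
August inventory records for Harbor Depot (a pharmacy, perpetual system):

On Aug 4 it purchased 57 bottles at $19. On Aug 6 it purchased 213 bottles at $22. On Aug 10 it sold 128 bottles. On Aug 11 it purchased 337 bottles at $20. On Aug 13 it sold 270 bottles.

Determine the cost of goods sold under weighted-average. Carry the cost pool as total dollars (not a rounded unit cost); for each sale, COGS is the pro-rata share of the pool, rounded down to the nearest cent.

After Aug 4: 57 on hand, pool $1,083.00 (≈ $19.0000 each)
After Aug 6: 270 on hand, pool $5,769.00 (≈ $21.3667 each)
Aug 10, sell 128: 128/270 × $5,769.00 → $2,734.93
After Aug 11: 479 on hand, pool $9,774.07 (≈ $20.4052 each)
Aug 13, sell 270: 270/479 × $9,774.07 → $5,509.39
Total COGS = $2,734.93 + $5,509.39 = $8,244.32
Ending inventory (cost pool remaining) = $4,264.68
Check: goods available $12,509.00 = COGS $8,244.32 + ending $4,264.68

COGS = $8,244.32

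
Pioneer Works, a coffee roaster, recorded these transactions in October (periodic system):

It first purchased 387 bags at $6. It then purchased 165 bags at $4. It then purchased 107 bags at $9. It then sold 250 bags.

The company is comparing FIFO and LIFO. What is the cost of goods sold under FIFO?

COGS = $1,500

FIFO COGS: 250 @ $6 = $1,500
LIFO COGS: 107 @ $9 + 143 @ $4 = $1,535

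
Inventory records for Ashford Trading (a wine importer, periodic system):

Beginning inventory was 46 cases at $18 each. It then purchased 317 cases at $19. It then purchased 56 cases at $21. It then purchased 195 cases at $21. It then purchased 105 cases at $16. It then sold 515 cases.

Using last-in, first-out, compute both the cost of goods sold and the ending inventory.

Sale 1 (515) [LIFO — newest first]: 105 @ $16 + 195 @ $21 + 56 @ $21 + 159 @ $19 = $9,972
Ending inventory: 46 @ $18 + 158 @ $19 = $3,830

COGS = $9,972; ending inventory = $3,830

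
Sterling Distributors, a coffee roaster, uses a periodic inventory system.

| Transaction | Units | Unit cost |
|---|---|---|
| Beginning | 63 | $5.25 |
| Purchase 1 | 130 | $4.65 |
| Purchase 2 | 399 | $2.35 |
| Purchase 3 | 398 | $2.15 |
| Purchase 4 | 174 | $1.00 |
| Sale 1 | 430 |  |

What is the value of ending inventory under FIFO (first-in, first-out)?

Ending inventory = $1,410.40

Sale 1 (430) [FIFO — oldest first]: 63 @ $5.25 + 130 @ $4.65 + 237 @ $2.35 = $1,492.20
Ending inventory: 162 @ $2.35 + 398 @ $2.15 + 174 @ $1.00 = $1,410.40
Check: goods available $2,902.60 = COGS $1,492.20 + ending $1,410.40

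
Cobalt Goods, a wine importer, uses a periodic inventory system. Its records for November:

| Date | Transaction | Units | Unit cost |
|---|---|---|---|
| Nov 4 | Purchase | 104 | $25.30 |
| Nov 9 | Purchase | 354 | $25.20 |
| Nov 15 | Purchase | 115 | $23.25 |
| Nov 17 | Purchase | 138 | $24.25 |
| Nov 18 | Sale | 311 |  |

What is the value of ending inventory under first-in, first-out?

Ending inventory = $9,724.65

Nov 18, 311 sold [FIFO — oldest first]: 104 @ $25.30 + 207 @ $25.20 = $7,847.60
Ending inventory: 147 @ $25.20 + 115 @ $23.25 + 138 @ $24.25 = $9,724.65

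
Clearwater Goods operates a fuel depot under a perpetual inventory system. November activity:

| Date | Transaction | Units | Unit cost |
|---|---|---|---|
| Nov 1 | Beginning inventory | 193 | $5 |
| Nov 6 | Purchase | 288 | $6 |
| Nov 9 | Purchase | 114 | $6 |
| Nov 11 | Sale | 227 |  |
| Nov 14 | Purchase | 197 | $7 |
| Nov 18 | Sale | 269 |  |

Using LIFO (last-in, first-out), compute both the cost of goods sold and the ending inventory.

Nov 11, 227 sold [LIFO — newest first]: 114 @ $6 + 113 @ $6 = $1,362
Nov 18, 269 sold [LIFO — newest first]: 197 @ $7 + 72 @ $6 = $1,811
Total COGS = $1,362 + $1,811 = $3,173
Ending inventory: 193 @ $5 + 103 @ $6 = $1,583

COGS = $3,173; ending inventory = $1,583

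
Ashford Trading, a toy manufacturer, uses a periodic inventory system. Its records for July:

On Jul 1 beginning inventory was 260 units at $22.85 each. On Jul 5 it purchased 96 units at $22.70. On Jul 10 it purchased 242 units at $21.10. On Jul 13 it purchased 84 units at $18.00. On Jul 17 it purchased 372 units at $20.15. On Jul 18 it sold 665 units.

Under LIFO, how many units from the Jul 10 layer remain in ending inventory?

33

Jul 18, 665 sold [LIFO — newest first]: 372 @ $20.15 + 84 @ $18.00 + 209 @ $21.10 = $13,417.70
Ending inventory: 260 @ $22.85 + 96 @ $22.70 + 33 @ $21.10 = $8,816.50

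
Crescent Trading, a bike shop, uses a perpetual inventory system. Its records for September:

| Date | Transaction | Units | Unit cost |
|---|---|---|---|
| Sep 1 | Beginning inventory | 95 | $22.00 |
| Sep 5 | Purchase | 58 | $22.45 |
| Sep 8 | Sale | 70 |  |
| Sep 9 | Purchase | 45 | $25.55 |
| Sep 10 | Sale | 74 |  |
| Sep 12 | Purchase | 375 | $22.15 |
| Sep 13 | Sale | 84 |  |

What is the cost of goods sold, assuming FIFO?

Sep 8, 70 sold [FIFO — oldest first]: 70 @ $22.00 = $1,540.00
Sep 10, 74 sold [FIFO — oldest first]: 25 @ $22.00 + 49 @ $22.45 = $1,650.05
Sep 13, 84 sold [FIFO — oldest first]: 9 @ $22.45 + 45 @ $25.55 + 30 @ $22.15 = $2,016.30
Total COGS = $1,540.00 + $1,650.05 + $2,016.30 = $5,206.35
Ending inventory: 345 @ $22.15 = $7,641.75

COGS = $5,206.35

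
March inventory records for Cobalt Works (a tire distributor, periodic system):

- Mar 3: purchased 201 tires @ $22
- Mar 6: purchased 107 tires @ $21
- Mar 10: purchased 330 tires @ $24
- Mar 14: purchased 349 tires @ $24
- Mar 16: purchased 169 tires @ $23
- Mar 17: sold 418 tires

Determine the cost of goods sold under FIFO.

Mar 17, 418 sold [FIFO — oldest first]: 201 @ $22 + 107 @ $21 + 110 @ $24 = $9,309
Ending inventory: 220 @ $24 + 349 @ $24 + 169 @ $23 = $17,543

COGS = $9,309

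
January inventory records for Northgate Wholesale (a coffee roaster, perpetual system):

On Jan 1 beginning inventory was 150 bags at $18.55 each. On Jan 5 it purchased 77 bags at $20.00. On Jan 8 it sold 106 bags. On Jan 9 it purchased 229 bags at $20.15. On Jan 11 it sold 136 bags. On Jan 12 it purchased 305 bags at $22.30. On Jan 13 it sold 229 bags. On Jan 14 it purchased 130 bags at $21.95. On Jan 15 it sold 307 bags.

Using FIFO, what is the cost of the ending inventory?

Jan 8, 106 sold [FIFO — oldest first]: 106 @ $18.55 = $1,966.30
Jan 11, 136 sold [FIFO — oldest first]: 44 @ $18.55 + 77 @ $20.00 + 15 @ $20.15 = $2,658.45
Jan 13, 229 sold [FIFO — oldest first]: 214 @ $20.15 + 15 @ $22.30 = $4,646.60
Jan 15, 307 sold [FIFO — oldest first]: 290 @ $22.30 + 17 @ $21.95 = $6,840.15
Total COGS = $1,966.30 + $2,658.45 + $4,646.60 + $6,840.15 = $16,111.50
Ending inventory: 113 @ $21.95 = $2,480.35
Check: goods available $18,591.85 = COGS $16,111.50 + ending $2,480.35

Ending inventory = $2,480.35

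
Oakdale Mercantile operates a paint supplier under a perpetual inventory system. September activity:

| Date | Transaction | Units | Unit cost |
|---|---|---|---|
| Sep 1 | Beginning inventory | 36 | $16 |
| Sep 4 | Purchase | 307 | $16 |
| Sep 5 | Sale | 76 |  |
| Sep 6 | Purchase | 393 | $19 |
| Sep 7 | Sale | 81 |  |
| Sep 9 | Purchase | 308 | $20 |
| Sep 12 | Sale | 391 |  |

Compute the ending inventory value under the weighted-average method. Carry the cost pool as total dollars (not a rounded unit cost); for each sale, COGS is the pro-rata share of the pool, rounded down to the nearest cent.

After Sep 1: 36 on hand, pool $576.00 (≈ $16.0000 each)
After Sep 4: 343 on hand, pool $5,488.00 (≈ $16.0000 each)
Sep 5, sell 76: 76/343 × $5,488.00 → $1,216.00
After Sep 6: 660 on hand, pool $11,739.00 (≈ $17.7864 each)
Sep 7, sell 81: 81/660 × $11,739.00 → $1,440.69
After Sep 9: 887 on hand, pool $16,458.31 (≈ $18.5550 each)
Sep 12, sell 391: 391/887 × $16,458.31 → $7,255.01
Total COGS = $1,216.00 + $1,440.69 + $7,255.01 = $9,911.70
Ending inventory (cost pool remaining) = $9,203.30

Ending inventory = $9,203.30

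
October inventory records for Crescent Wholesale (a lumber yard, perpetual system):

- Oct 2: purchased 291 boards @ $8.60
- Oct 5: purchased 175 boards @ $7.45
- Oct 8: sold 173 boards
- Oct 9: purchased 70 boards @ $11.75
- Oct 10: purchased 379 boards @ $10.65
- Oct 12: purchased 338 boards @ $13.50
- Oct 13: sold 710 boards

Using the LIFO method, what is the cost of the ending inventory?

Oct 8, 173 sold [LIFO — newest first]: 173 @ $7.45 = $1,288.85
Oct 13, 710 sold [LIFO — newest first]: 338 @ $13.50 + 372 @ $10.65 = $8,524.80
Total COGS = $1,288.85 + $8,524.80 = $9,813.65
Ending inventory: 291 @ $8.60 + 2 @ $7.45 + 70 @ $11.75 + 7 @ $10.65 = $3,414.55
Check: goods available $13,228.20 = COGS $9,813.65 + ending $3,414.55

Ending inventory = $3,414.55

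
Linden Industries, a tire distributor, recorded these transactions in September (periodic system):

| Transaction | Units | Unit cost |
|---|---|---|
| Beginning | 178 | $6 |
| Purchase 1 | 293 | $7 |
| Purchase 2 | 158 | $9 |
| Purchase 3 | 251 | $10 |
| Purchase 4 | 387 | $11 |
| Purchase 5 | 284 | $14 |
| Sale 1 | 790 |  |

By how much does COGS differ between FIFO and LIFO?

$3,272

FIFO COGS: 178 @ $6 + 293 @ $7 + 158 @ $9 + 161 @ $10 = $6,151
LIFO COGS: 284 @ $14 + 387 @ $11 + 119 @ $10 = $9,423
Difference = |$6,151 − $9,423| = $3,272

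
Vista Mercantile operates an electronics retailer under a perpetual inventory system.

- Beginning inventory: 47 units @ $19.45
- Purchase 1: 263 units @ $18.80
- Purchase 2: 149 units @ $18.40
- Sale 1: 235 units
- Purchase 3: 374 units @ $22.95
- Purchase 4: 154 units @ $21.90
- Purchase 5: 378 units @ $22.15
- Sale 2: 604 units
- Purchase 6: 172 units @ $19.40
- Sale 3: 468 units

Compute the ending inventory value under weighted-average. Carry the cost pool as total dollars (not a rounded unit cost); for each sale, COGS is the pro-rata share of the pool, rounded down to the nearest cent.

After Beginning: 47 on hand, pool $914.15 (≈ $19.4500 each)
After Purchase 1: 310 on hand, pool $5,858.55 (≈ $18.8985 each)
After Purchase 2: 459 on hand, pool $8,600.15 (≈ $18.7367 each)
Sale 1, sell 235: 235/459 × $8,600.15 → $4,403.12
After Purchase 3: 598 on hand, pool $12,780.33 (≈ $21.3718 each)
After Purchase 4: 752 on hand, pool $16,152.93 (≈ $21.4800 each)
After Purchase 5: 1130 on hand, pool $24,525.63 (≈ $21.7041 each)
Sale 2, sell 604: 604/1130 × $24,525.63 → $13,109.27
After Purchase 6: 698 on hand, pool $14,753.16 (≈ $21.1363 each)
Sale 3, sell 468: 468/698 × $14,753.16 → $9,891.80
Total COGS = $4,403.12 + $13,109.27 + $9,891.80 = $27,404.19
Ending inventory (cost pool remaining) = $4,861.36
Check: goods available $32,265.55 = COGS $27,404.19 + ending $4,861.36

Ending inventory = $4,861.36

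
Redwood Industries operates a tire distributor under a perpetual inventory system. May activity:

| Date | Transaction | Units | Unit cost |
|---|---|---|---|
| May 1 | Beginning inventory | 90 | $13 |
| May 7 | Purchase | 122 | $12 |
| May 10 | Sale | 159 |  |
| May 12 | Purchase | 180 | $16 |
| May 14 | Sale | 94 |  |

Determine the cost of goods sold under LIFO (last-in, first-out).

COGS = $3,449

May 10, 159 sold [LIFO — newest first]: 122 @ $12 + 37 @ $13 = $1,945
May 14, 94 sold [LIFO — newest first]: 94 @ $16 = $1,504
Total COGS = $1,945 + $1,504 = $3,449
Ending inventory: 53 @ $13 + 86 @ $16 = $2,065
Check: goods available $5,514 = COGS $3,449 + ending $2,065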